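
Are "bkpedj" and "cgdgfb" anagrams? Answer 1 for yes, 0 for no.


Strings: "bkpedj", "cgdgfb"
Sorted first:  bdejkp
Sorted second: bcdfgg
Differ at position 1: 'd' vs 'c' => not anagrams

0


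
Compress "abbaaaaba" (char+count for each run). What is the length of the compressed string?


Input: abbaaaaba
Runs:
  'a' x 1 => "a1"
  'b' x 2 => "b2"
  'a' x 4 => "a4"
  'b' x 1 => "b1"
  'a' x 1 => "a1"
Compressed: "a1b2a4b1a1"
Compressed length: 10

10


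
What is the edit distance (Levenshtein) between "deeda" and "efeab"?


Computing edit distance: "deeda" -> "efeab"
DP table:
           e    f    e    a    b
      0    1    2    3    4    5
  d   1    1    2    3    4    5
  e   2    1    2    2    3    4
  e   3    2    2    2    3    4
  d   4    3    3    3    3    4
  a   5    4    4    4    3    4
Edit distance = dp[5][5] = 4

4


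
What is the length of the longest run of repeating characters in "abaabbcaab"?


Input: "abaabbcaab"
Scanning for longest run:
  Position 1 ('b'): new char, reset run to 1
  Position 2 ('a'): new char, reset run to 1
  Position 3 ('a'): continues run of 'a', length=2
  Position 4 ('b'): new char, reset run to 1
  Position 5 ('b'): continues run of 'b', length=2
  Position 6 ('c'): new char, reset run to 1
  Position 7 ('a'): new char, reset run to 1
  Position 8 ('a'): continues run of 'a', length=2
  Position 9 ('b'): new char, reset run to 1
Longest run: 'a' with length 2

2


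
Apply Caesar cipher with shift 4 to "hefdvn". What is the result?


Caesar cipher: shift "hefdvn" by 4
  'h' (pos 7) + 4 = pos 11 = 'l'
  'e' (pos 4) + 4 = pos 8 = 'i'
  'f' (pos 5) + 4 = pos 9 = 'j'
  'd' (pos 3) + 4 = pos 7 = 'h'
  'v' (pos 21) + 4 = pos 25 = 'z'
  'n' (pos 13) + 4 = pos 17 = 'r'
Result: lijhzr

lijhzr


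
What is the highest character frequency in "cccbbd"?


Input: cccbbd
Character counts:
  'b': 2
  'c': 3
  'd': 1
Maximum frequency: 3

3


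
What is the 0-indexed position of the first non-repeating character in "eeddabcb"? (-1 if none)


Input: eeddabcb
Character frequencies:
  'a': 1
  'b': 2
  'c': 1
  'd': 2
  'e': 2
Scanning left to right for freq == 1:
  Position 0 ('e'): freq=2, skip
  Position 1 ('e'): freq=2, skip
  Position 2 ('d'): freq=2, skip
  Position 3 ('d'): freq=2, skip
  Position 4 ('a'): unique! => answer = 4

4


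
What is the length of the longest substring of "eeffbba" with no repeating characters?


Input: "eeffbba"
Sliding window (track last position of each char):
  Position 0 ('e'): window [0,0] length 1 -- new best
  Position 1 ('e'): repeat (last at 0), move window start to 1
  Position 1 ('e'): window [1,1] length 1
  Position 2 ('f'): window [1,2] length 2 -- new best
  Position 3 ('f'): repeat (last at 2), move window start to 3
  Position 3 ('f'): window [3,3] length 1
  Position 4 ('b'): window [3,4] length 2
  Position 5 ('b'): repeat (last at 4), move window start to 5
  Position 5 ('b'): window [5,5] length 1
  Position 6 ('a'): window [5,6] length 2
Longest substring with no repeats: "ef" with length 2

2


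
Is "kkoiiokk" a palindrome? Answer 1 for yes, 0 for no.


Input: kkoiiokk
Reversed: kkoiiokk
  Compare pos 0 ('k') with pos 7 ('k'): match
  Compare pos 1 ('k') with pos 6 ('k'): match
  Compare pos 2 ('o') with pos 5 ('o'): match
  Compare pos 3 ('i') with pos 4 ('i'): match
Result: palindrome

1


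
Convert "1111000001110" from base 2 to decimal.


Input: "1111000001110" in base 2
Positional expansion:
  Digit '1' (value 1) x 2^12 = 4096
  Digit '1' (value 1) x 2^11 = 2048
  Digit '1' (value 1) x 2^10 = 1024
  Digit '1' (value 1) x 2^9 = 512
  Digit '0' (value 0) x 2^8 = 0
  Digit '0' (value 0) x 2^7 = 0
  Digit '0' (value 0) x 2^6 = 0
  Digit '0' (value 0) x 2^5 = 0
  Digit '0' (value 0) x 2^4 = 0
  Digit '1' (value 1) x 2^3 = 8
  Digit '1' (value 1) x 2^2 = 4
  Digit '1' (value 1) x 2^1 = 2
  Digit '0' (value 0) x 2^0 = 0
Sum = 7694

7694


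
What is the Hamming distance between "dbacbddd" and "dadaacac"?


Comparing "dbacbddd" and "dadaacac" position by position:
  Position 0: 'd' vs 'd' => same
  Position 1: 'b' vs 'a' => differ
  Position 2: 'a' vs 'd' => differ
  Position 3: 'c' vs 'a' => differ
  Position 4: 'b' vs 'a' => differ
  Position 5: 'd' vs 'c' => differ
  Position 6: 'd' vs 'a' => differ
  Position 7: 'd' vs 'c' => differ
Total differences (Hamming distance): 7

7


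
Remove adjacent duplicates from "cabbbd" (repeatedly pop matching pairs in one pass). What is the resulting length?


Input: cabbbd
Stack-based adjacent duplicate removal:
  Read 'c': push. Stack: c
  Read 'a': push. Stack: ca
  Read 'b': push. Stack: cab
  Read 'b': matches stack top 'b' => pop. Stack: ca
  Read 'b': push. Stack: cab
  Read 'd': push. Stack: cabd
Final stack: "cabd" (length 4)

4


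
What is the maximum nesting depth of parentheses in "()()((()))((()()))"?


Input: "()()((()))((()()))"
Tracking depth:
  Position 0 '(': depth becomes 1
  Position 1 ')': depth becomes 0
  Position 2 '(': depth becomes 1
  Position 3 ')': depth becomes 0
  Position 4 '(': depth becomes 1
  Position 5 '(': depth becomes 2
  Position 6 '(': depth becomes 3
  Position 7 ')': depth becomes 2
  Position 8 ')': depth becomes 1
  Position 9 ')': depth becomes 0
  Position 10 '(': depth becomes 1
  Position 11 '(': depth becomes 2
  Position 12 '(': depth becomes 3
  Position 13 ')': depth becomes 2
  Position 14 '(': depth becomes 3
  Position 15 ')': depth becomes 2
  Position 16 ')': depth becomes 1
  Position 17 ')': depth becomes 0
Maximum depth reached: 3

3


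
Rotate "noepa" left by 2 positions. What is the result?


Input: "noepa", rotate left by 2
First 2 characters: "no"
Remaining characters: "epa"
Concatenate remaining + first: "epa" + "no" = "epano"

epano


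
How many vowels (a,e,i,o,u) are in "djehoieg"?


Input: djehoieg
Checking each character:
  'd' at position 0: consonant
  'j' at position 1: consonant
  'e' at position 2: vowel (running total: 1)
  'h' at position 3: consonant
  'o' at position 4: vowel (running total: 2)
  'i' at position 5: vowel (running total: 3)
  'e' at position 6: vowel (running total: 4)
  'g' at position 7: consonant
Total vowels: 4

4


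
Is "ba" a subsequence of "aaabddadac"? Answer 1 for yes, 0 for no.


Check if "ba" is a subsequence of "aaabddadac"
Greedy scan:
  Position 0 ('a'): no match needed
  Position 1 ('a'): no match needed
  Position 2 ('a'): no match needed
  Position 3 ('b'): matches sub[0] = 'b'
  Position 4 ('d'): no match needed
  Position 5 ('d'): no match needed
  Position 6 ('a'): matches sub[1] = 'a'
  Position 7 ('d'): no match needed
  Position 8 ('a'): no match needed
  Position 9 ('c'): no match needed
All 2 characters matched => is a subsequence

1


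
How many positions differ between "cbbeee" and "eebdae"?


Comparing "cbbeee" and "eebdae" position by position:
  Position 0: 'c' vs 'e' => DIFFER
  Position 1: 'b' vs 'e' => DIFFER
  Position 2: 'b' vs 'b' => same
  Position 3: 'e' vs 'd' => DIFFER
  Position 4: 'e' vs 'a' => DIFFER
  Position 5: 'e' vs 'e' => same
Positions that differ: 4

4


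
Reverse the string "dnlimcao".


Input: dnlimcao
Reading characters right to left:
  Position 7: 'o'
  Position 6: 'a'
  Position 5: 'c'
  Position 4: 'm'
  Position 3: 'i'
  Position 2: 'l'
  Position 1: 'n'
  Position 0: 'd'
Reversed: oacmilnd

oacmilnd


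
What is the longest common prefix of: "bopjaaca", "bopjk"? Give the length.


Words: bopjaaca, bopjk
  Position 0: all 'b' => match
  Position 1: all 'o' => match
  Position 2: all 'p' => match
  Position 3: all 'j' => match
  Position 4: ('a', 'k') => mismatch, stop
LCP = "bopj" (length 4)

4


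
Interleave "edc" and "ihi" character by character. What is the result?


Interleaving "edc" and "ihi":
  Position 0: 'e' from first, 'i' from second => "ei"
  Position 1: 'd' from first, 'h' from second => "dh"
  Position 2: 'c' from first, 'i' from second => "ci"
Result: eidhci

eidhci


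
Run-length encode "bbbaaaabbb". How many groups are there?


Input: bbbaaaabbb
Scanning for consecutive runs:
  Group 1: 'b' x 3 (positions 0-2)
  Group 2: 'a' x 4 (positions 3-6)
  Group 3: 'b' x 3 (positions 7-9)
Total groups: 3

3


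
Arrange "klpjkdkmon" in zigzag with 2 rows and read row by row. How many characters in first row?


Zigzag "klpjkdkmon" into 2 rows:
Placing characters:
  'k' => row 0
  'l' => row 1
  'p' => row 0
  'j' => row 1
  'k' => row 0
  'd' => row 1
  'k' => row 0
  'm' => row 1
  'o' => row 0
  'n' => row 1
Rows:
  Row 0: "kpkko"
  Row 1: "ljdmn"
First row length: 5

5


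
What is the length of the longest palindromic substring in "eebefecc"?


Input: "eebefecc"
Checking substrings for palindromes:
  [1:4] "ebe" (len 3) => palindrome
  [3:6] "efe" (len 3) => palindrome
  [0:2] "ee" (len 2) => palindrome
  [6:8] "cc" (len 2) => palindrome
Longest palindromic substring: "ebe" with length 3

3


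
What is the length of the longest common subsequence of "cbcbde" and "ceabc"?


LCS of "cbcbde" and "ceabc"
DP table:
           c    e    a    b    c
      0    0    0    0    0    0
  c   0    1    1    1    1    1
  b   0    1    1    1    2    2
  c   0    1    1    1    2    3
  b   0    1    1    1    2    3
  d   0    1    1    1    2    3
  e   0    1    2    2    2    3
LCS length = dp[6][5] = 3

3


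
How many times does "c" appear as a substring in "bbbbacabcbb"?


Searching for "c" in "bbbbacabcbb"
Scanning each position:
  Position 0: "b" => no
  Position 1: "b" => no
  Position 2: "b" => no
  Position 3: "b" => no
  Position 4: "a" => no
  Position 5: "c" => MATCH
  Position 6: "a" => no
  Position 7: "b" => no
  Position 8: "c" => MATCH
  Position 9: "b" => no
  Position 10: "b" => no
Total occurrences: 2

2


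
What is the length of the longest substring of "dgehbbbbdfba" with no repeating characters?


Input: "dgehbbbbdfba"
Sliding window (track last position of each char):
  Position 0 ('d'): window [0,0] length 1 -- new best
  Position 1 ('g'): window [0,1] length 2 -- new best
  Position 2 ('e'): window [0,2] length 3 -- new best
  Position 3 ('h'): window [0,3] length 4 -- new best
  Position 4 ('b'): window [0,4] length 5 -- new best
  Position 5 ('b'): repeat (last at 4), move window start to 5
  Position 5 ('b'): window [5,5] length 1
  Position 6 ('b'): repeat (last at 5), move window start to 6
  Position 6 ('b'): window [6,6] length 1
  Position 7 ('b'): repeat (last at 6), move window start to 7
  Position 7 ('b'): window [7,7] length 1
  Position 8 ('d'): window [7,8] length 2
  Position 9 ('f'): window [7,9] length 3
  Position 10 ('b'): repeat (last at 7), move window start to 8
  Position 10 ('b'): window [8,10] length 3
  Position 11 ('a'): window [8,11] length 4
Longest substring with no repeats: "dgehb" with length 5

5


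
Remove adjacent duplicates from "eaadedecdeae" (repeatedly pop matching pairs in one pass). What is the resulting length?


Input: eaadedecdeae
Stack-based adjacent duplicate removal:
  Read 'e': push. Stack: e
  Read 'a': push. Stack: ea
  Read 'a': matches stack top 'a' => pop. Stack: e
  Read 'd': push. Stack: ed
  Read 'e': push. Stack: ede
  Read 'd': push. Stack: eded
  Read 'e': push. Stack: edede
  Read 'c': push. Stack: ededec
  Read 'd': push. Stack: ededecd
  Read 'e': push. Stack: ededecde
  Read 'a': push. Stack: ededecdea
  Read 'e': push. Stack: ededecdeae
Final stack: "ededecdeae" (length 10)

10


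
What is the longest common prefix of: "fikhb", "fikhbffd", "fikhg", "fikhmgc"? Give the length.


Words: fikhb, fikhbffd, fikhg, fikhmgc
  Position 0: all 'f' => match
  Position 1: all 'i' => match
  Position 2: all 'k' => match
  Position 3: all 'h' => match
  Position 4: ('b', 'b', 'g', 'm') => mismatch, stop
LCP = "fikh" (length 4)

4


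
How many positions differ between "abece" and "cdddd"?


Comparing "abece" and "cdddd" position by position:
  Position 0: 'a' vs 'c' => DIFFER
  Position 1: 'b' vs 'd' => DIFFER
  Position 2: 'e' vs 'd' => DIFFER
  Position 3: 'c' vs 'd' => DIFFER
  Position 4: 'e' vs 'd' => DIFFER
Positions that differ: 5

5


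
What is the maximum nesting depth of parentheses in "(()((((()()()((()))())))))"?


Input: "(()((((()()()((()))())))))"
Tracking depth:
  Position 0 '(': depth becomes 1
  Position 1 '(': depth becomes 2
  Position 2 ')': depth becomes 1
  Position 3 '(': depth becomes 2
  Position 4 '(': depth becomes 3
  Position 5 '(': depth becomes 4
  Position 6 '(': depth becomes 5
  Position 7 '(': depth becomes 6
  Position 8 ')': depth becomes 5
  Position 9 '(': depth becomes 6
  Position 10 ')': depth becomes 5
  Position 11 '(': depth becomes 6
  Position 12 ')': depth becomes 5
  Position 13 '(': depth becomes 6
  Position 14 '(': depth becomes 7
  Position 15 '(': depth becomes 8
  Position 16 ')': depth becomes 7
  Position 17 ')': depth becomes 6
  Position 18 ')': depth becomes 5
  Position 19 '(': depth becomes 6
  Position 20 ')': depth becomes 5
  Position 21 ')': depth becomes 4
  Position 22 ')': depth becomes 3
  Position 23 ')': depth becomes 2
  Position 24 ')': depth becomes 1
  Position 25 ')': depth becomes 0
Maximum depth reached: 8

8


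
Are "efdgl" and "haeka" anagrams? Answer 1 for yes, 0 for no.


Strings: "efdgl", "haeka"
Sorted first:  defgl
Sorted second: aaehk
Differ at position 0: 'd' vs 'a' => not anagrams

0


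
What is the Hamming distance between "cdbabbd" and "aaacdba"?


Comparing "cdbabbd" and "aaacdba" position by position:
  Position 0: 'c' vs 'a' => differ
  Position 1: 'd' vs 'a' => differ
  Position 2: 'b' vs 'a' => differ
  Position 3: 'a' vs 'c' => differ
  Position 4: 'b' vs 'd' => differ
  Position 5: 'b' vs 'b' => same
  Position 6: 'd' vs 'a' => differ
Total differences (Hamming distance): 6

6


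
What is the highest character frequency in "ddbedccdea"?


Input: ddbedccdea
Character counts:
  'a': 1
  'b': 1
  'c': 2
  'd': 4
  'e': 2
Maximum frequency: 4

4


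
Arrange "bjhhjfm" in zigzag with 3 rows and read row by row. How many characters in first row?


Zigzag "bjhhjfm" into 3 rows:
Placing characters:
  'b' => row 0
  'j' => row 1
  'h' => row 2
  'h' => row 1
  'j' => row 0
  'f' => row 1
  'm' => row 2
Rows:
  Row 0: "bj"
  Row 1: "jhf"
  Row 2: "hm"
First row length: 2

2


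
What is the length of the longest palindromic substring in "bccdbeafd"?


Input: "bccdbeafd"
Checking substrings for palindromes:
  [1:3] "cc" (len 2) => palindrome
Longest palindromic substring: "cc" with length 2

2


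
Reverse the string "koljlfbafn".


Input: koljlfbafn
Reading characters right to left:
  Position 9: 'n'
  Position 8: 'f'
  Position 7: 'a'
  Position 6: 'b'
  Position 5: 'f'
  Position 4: 'l'
  Position 3: 'j'
  Position 2: 'l'
  Position 1: 'o'
  Position 0: 'k'
Reversed: nfabfljlok

nfabfljlok


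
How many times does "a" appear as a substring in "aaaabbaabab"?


Searching for "a" in "aaaabbaabab"
Scanning each position:
  Position 0: "a" => MATCH
  Position 1: "a" => MATCH
  Position 2: "a" => MATCH
  Position 3: "a" => MATCH
  Position 4: "b" => no
  Position 5: "b" => no
  Position 6: "a" => MATCH
  Position 7: "a" => MATCH
  Position 8: "b" => no
  Position 9: "a" => MATCH
  Position 10: "b" => no
Total occurrences: 7

7


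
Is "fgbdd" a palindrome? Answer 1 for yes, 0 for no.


Input: fgbdd
Reversed: ddbgf
  Compare pos 0 ('f') with pos 4 ('d'): MISMATCH
  Compare pos 1 ('g') with pos 3 ('d'): MISMATCH
Result: not a palindrome

0


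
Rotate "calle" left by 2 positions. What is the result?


Input: "calle", rotate left by 2
First 2 characters: "ca"
Remaining characters: "lle"
Concatenate remaining + first: "lle" + "ca" = "lleca"

lleca


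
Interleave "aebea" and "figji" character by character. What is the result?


Interleaving "aebea" and "figji":
  Position 0: 'a' from first, 'f' from second => "af"
  Position 1: 'e' from first, 'i' from second => "ei"
  Position 2: 'b' from first, 'g' from second => "bg"
  Position 3: 'e' from first, 'j' from second => "ej"
  Position 4: 'a' from first, 'i' from second => "ai"
Result: afeibgejai

afeibgejai


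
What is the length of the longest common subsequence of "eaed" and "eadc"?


LCS of "eaed" and "eadc"
DP table:
           e    a    d    c
      0    0    0    0    0
  e   0    1    1    1    1
  a   0    1    2    2    2
  e   0    1    2    2    2
  d   0    1    2    3    3
LCS length = dp[4][4] = 3

3


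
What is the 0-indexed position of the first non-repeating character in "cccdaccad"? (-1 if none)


Input: cccdaccad
Character frequencies:
  'a': 2
  'c': 5
  'd': 2
Scanning left to right for freq == 1:
  Position 0 ('c'): freq=5, skip
  Position 1 ('c'): freq=5, skip
  Position 2 ('c'): freq=5, skip
  Position 3 ('d'): freq=2, skip
  Position 4 ('a'): freq=2, skip
  Position 5 ('c'): freq=5, skip
  Position 6 ('c'): freq=5, skip
  Position 7 ('a'): freq=2, skip
  Position 8 ('d'): freq=2, skip
  No unique character found => answer = -1

-1


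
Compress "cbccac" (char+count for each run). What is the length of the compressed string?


Input: cbccac
Runs:
  'c' x 1 => "c1"
  'b' x 1 => "b1"
  'c' x 2 => "c2"
  'a' x 1 => "a1"
  'c' x 1 => "c1"
Compressed: "c1b1c2a1c1"
Compressed length: 10

10


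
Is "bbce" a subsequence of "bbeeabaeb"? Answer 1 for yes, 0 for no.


Check if "bbce" is a subsequence of "bbeeabaeb"
Greedy scan:
  Position 0 ('b'): matches sub[0] = 'b'
  Position 1 ('b'): matches sub[1] = 'b'
  Position 2 ('e'): no match needed
  Position 3 ('e'): no match needed
  Position 4 ('a'): no match needed
  Position 5 ('b'): no match needed
  Position 6 ('a'): no match needed
  Position 7 ('e'): no match needed
  Position 8 ('b'): no match needed
Only matched 2/4 characters => not a subsequence

0


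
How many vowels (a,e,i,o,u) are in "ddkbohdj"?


Input: ddkbohdj
Checking each character:
  'd' at position 0: consonant
  'd' at position 1: consonant
  'k' at position 2: consonant
  'b' at position 3: consonant
  'o' at position 4: vowel (running total: 1)
  'h' at position 5: consonant
  'd' at position 6: consonant
  'j' at position 7: consonant
Total vowels: 1

1


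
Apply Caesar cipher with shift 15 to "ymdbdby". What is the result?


Caesar cipher: shift "ymdbdby" by 15
  'y' (pos 24) + 15 = pos 13 = 'n'
  'm' (pos 12) + 15 = pos 1 = 'b'
  'd' (pos 3) + 15 = pos 18 = 's'
  'b' (pos 1) + 15 = pos 16 = 'q'
  'd' (pos 3) + 15 = pos 18 = 's'
  'b' (pos 1) + 15 = pos 16 = 'q'
  'y' (pos 24) + 15 = pos 13 = 'n'
Result: nbsqsqn

nbsqsqn


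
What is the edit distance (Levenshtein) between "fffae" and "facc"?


Computing edit distance: "fffae" -> "facc"
DP table:
           f    a    c    c
      0    1    2    3    4
  f   1    0    1    2    3
  f   2    1    1    2    3
  f   3    2    2    2    3
  a   4    3    2    3    3
  e   5    4    3    3    4
Edit distance = dp[5][4] = 4

4


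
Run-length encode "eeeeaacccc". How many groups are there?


Input: eeeeaacccc
Scanning for consecutive runs:
  Group 1: 'e' x 4 (positions 0-3)
  Group 2: 'a' x 2 (positions 4-5)
  Group 3: 'c' x 4 (positions 6-9)
Total groups: 3

3


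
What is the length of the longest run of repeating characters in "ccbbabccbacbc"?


Input: "ccbbabccbacbc"
Scanning for longest run:
  Position 1 ('c'): continues run of 'c', length=2
  Position 2 ('b'): new char, reset run to 1
  Position 3 ('b'): continues run of 'b', length=2
  Position 4 ('a'): new char, reset run to 1
  Position 5 ('b'): new char, reset run to 1
  Position 6 ('c'): new char, reset run to 1
  Position 7 ('c'): continues run of 'c', length=2
  Position 8 ('b'): new char, reset run to 1
  Position 9 ('a'): new char, reset run to 1
  Position 10 ('c'): new char, reset run to 1
  Position 11 ('b'): new char, reset run to 1
  Position 12 ('c'): new char, reset run to 1
Longest run: 'c' with length 2

2


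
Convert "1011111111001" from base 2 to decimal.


Input: "1011111111001" in base 2
Positional expansion:
  Digit '1' (value 1) x 2^12 = 4096
  Digit '0' (value 0) x 2^11 = 0
  Digit '1' (value 1) x 2^10 = 1024
  Digit '1' (value 1) x 2^9 = 512
  Digit '1' (value 1) x 2^8 = 256
  Digit '1' (value 1) x 2^7 = 128
  Digit '1' (value 1) x 2^6 = 64
  Digit '1' (value 1) x 2^5 = 32
  Digit '1' (value 1) x 2^4 = 16
  Digit '1' (value 1) x 2^3 = 8
  Digit '0' (value 0) x 2^2 = 0
  Digit '0' (value 0) x 2^1 = 0
  Digit '1' (value 1) x 2^0 = 1
Sum = 6137

6137


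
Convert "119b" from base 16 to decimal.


Input: "119b" in base 16
Positional expansion:
  Digit '1' (value 1) x 16^3 = 4096
  Digit '1' (value 1) x 16^2 = 256
  Digit '9' (value 9) x 16^1 = 144
  Digit 'b' (value 11) x 16^0 = 11
Sum = 4507

4507


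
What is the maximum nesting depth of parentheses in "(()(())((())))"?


Input: "(()(())((())))"
Tracking depth:
  Position 0 '(': depth becomes 1
  Position 1 '(': depth becomes 2
  Position 2 ')': depth becomes 1
  Position 3 '(': depth becomes 2
  Position 4 '(': depth becomes 3
  Position 5 ')': depth becomes 2
  Position 6 ')': depth becomes 1
  Position 7 '(': depth becomes 2
  Position 8 '(': depth becomes 3
  Position 9 '(': depth becomes 4
  Position 10 ')': depth becomes 3
  Position 11 ')': depth becomes 2
  Position 12 ')': depth becomes 1
  Position 13 ')': depth becomes 0
Maximum depth reached: 4

4


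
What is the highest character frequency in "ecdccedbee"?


Input: ecdccedbee
Character counts:
  'b': 1
  'c': 3
  'd': 2
  'e': 4
Maximum frequency: 4

4


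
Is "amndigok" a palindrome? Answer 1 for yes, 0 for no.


Input: amndigok
Reversed: kogidnma
  Compare pos 0 ('a') with pos 7 ('k'): MISMATCH
  Compare pos 1 ('m') with pos 6 ('o'): MISMATCH
  Compare pos 2 ('n') with pos 5 ('g'): MISMATCH
  Compare pos 3 ('d') with pos 4 ('i'): MISMATCH
Result: not a palindrome

0


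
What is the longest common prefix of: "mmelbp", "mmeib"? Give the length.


Words: mmelbp, mmeib
  Position 0: all 'm' => match
  Position 1: all 'm' => match
  Position 2: all 'e' => match
  Position 3: ('l', 'i') => mismatch, stop
LCP = "mme" (length 3)

3


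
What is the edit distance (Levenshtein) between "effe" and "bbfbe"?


Computing edit distance: "effe" -> "bbfbe"
DP table:
           b    b    f    b    e
      0    1    2    3    4    5
  e   1    1    2    3    4    4
  f   2    2    2    2    3    4
  f   3    3    3    2    3    4
  e   4    4    4    3    3    3
Edit distance = dp[4][5] = 3

3


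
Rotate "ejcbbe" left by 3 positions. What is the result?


Input: "ejcbbe", rotate left by 3
First 3 characters: "ejc"
Remaining characters: "bbe"
Concatenate remaining + first: "bbe" + "ejc" = "bbeejc"

bbeejc


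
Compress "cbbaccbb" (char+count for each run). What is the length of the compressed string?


Input: cbbaccbb
Runs:
  'c' x 1 => "c1"
  'b' x 2 => "b2"
  'a' x 1 => "a1"
  'c' x 2 => "c2"
  'b' x 2 => "b2"
Compressed: "c1b2a1c2b2"
Compressed length: 10

10


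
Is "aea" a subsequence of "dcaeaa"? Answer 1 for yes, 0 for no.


Check if "aea" is a subsequence of "dcaeaa"
Greedy scan:
  Position 0 ('d'): no match needed
  Position 1 ('c'): no match needed
  Position 2 ('a'): matches sub[0] = 'a'
  Position 3 ('e'): matches sub[1] = 'e'
  Position 4 ('a'): matches sub[2] = 'a'
  Position 5 ('a'): no match needed
All 3 characters matched => is a subsequence

1


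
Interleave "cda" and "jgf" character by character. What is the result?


Interleaving "cda" and "jgf":
  Position 0: 'c' from first, 'j' from second => "cj"
  Position 1: 'd' from first, 'g' from second => "dg"
  Position 2: 'a' from first, 'f' from second => "af"
Result: cjdgaf

cjdgaf


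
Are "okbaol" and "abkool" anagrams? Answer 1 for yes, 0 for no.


Strings: "okbaol", "abkool"
Sorted first:  abkloo
Sorted second: abkloo
Sorted forms match => anagrams

1


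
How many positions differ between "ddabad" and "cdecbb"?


Comparing "ddabad" and "cdecbb" position by position:
  Position 0: 'd' vs 'c' => DIFFER
  Position 1: 'd' vs 'd' => same
  Position 2: 'a' vs 'e' => DIFFER
  Position 3: 'b' vs 'c' => DIFFER
  Position 4: 'a' vs 'b' => DIFFER
  Position 5: 'd' vs 'b' => DIFFER
Positions that differ: 5

5


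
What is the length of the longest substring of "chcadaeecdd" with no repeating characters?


Input: "chcadaeecdd"
Sliding window (track last position of each char):
  Position 0 ('c'): window [0,0] length 1 -- new best
  Position 1 ('h'): window [0,1] length 2 -- new best
  Position 2 ('c'): repeat (last at 0), move window start to 1
  Position 2 ('c'): window [1,2] length 2
  Position 3 ('a'): window [1,3] length 3 -- new best
  Position 4 ('d'): window [1,4] length 4 -- new best
  Position 5 ('a'): repeat (last at 3), move window start to 4
  Position 5 ('a'): window [4,5] length 2
  Position 6 ('e'): window [4,6] length 3
  Position 7 ('e'): repeat (last at 6), move window start to 7
  Position 7 ('e'): window [7,7] length 1
  Position 8 ('c'): window [7,8] length 2
  Position 9 ('d'): window [7,9] length 3
  Position 10 ('d'): repeat (last at 9), move window start to 10
  Position 10 ('d'): window [10,10] length 1
Longest substring with no repeats: "hcad" with length 4

4


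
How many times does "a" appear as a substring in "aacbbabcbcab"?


Searching for "a" in "aacbbabcbcab"
Scanning each position:
  Position 0: "a" => MATCH
  Position 1: "a" => MATCH
  Position 2: "c" => no
  Position 3: "b" => no
  Position 4: "b" => no
  Position 5: "a" => MATCH
  Position 6: "b" => no
  Position 7: "c" => no
  Position 8: "b" => no
  Position 9: "c" => no
  Position 10: "a" => MATCH
  Position 11: "b" => no
Total occurrences: 4

4


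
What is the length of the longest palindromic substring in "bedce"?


Input: "bedce"
Checking substrings for palindromes:
  No multi-char palindromic substrings found
Longest palindromic substring: "b" with length 1

1


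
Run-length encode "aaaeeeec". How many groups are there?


Input: aaaeeeec
Scanning for consecutive runs:
  Group 1: 'a' x 3 (positions 0-2)
  Group 2: 'e' x 4 (positions 3-6)
  Group 3: 'c' x 1 (positions 7-7)
Total groups: 3

3


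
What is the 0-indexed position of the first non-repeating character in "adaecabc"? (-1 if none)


Input: adaecabc
Character frequencies:
  'a': 3
  'b': 1
  'c': 2
  'd': 1
  'e': 1
Scanning left to right for freq == 1:
  Position 0 ('a'): freq=3, skip
  Position 1 ('d'): unique! => answer = 1

1


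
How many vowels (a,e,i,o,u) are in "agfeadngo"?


Input: agfeadngo
Checking each character:
  'a' at position 0: vowel (running total: 1)
  'g' at position 1: consonant
  'f' at position 2: consonant
  'e' at position 3: vowel (running total: 2)
  'a' at position 4: vowel (running total: 3)
  'd' at position 5: consonant
  'n' at position 6: consonant
  'g' at position 7: consonant
  'o' at position 8: vowel (running total: 4)
Total vowels: 4

4


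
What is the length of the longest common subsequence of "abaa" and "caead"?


LCS of "abaa" and "caead"
DP table:
           c    a    e    a    d
      0    0    0    0    0    0
  a   0    0    1    1    1    1
  b   0    0    1    1    1    1
  a   0    0    1    1    2    2
  a   0    0    1    1    2    2
LCS length = dp[4][5] = 2

2


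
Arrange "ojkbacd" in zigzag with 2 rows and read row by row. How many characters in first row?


Zigzag "ojkbacd" into 2 rows:
Placing characters:
  'o' => row 0
  'j' => row 1
  'k' => row 0
  'b' => row 1
  'a' => row 0
  'c' => row 1
  'd' => row 0
Rows:
  Row 0: "okad"
  Row 1: "jbc"
First row length: 4

4


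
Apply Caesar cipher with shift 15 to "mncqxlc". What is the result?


Caesar cipher: shift "mncqxlc" by 15
  'm' (pos 12) + 15 = pos 1 = 'b'
  'n' (pos 13) + 15 = pos 2 = 'c'
  'c' (pos 2) + 15 = pos 17 = 'r'
  'q' (pos 16) + 15 = pos 5 = 'f'
  'x' (pos 23) + 15 = pos 12 = 'm'
  'l' (pos 11) + 15 = pos 0 = 'a'
  'c' (pos 2) + 15 = pos 17 = 'r'
Result: bcrfmar

bcrfmar


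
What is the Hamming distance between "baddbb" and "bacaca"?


Comparing "baddbb" and "bacaca" position by position:
  Position 0: 'b' vs 'b' => same
  Position 1: 'a' vs 'a' => same
  Position 2: 'd' vs 'c' => differ
  Position 3: 'd' vs 'a' => differ
  Position 4: 'b' vs 'c' => differ
  Position 5: 'b' vs 'a' => differ
Total differences (Hamming distance): 4

4


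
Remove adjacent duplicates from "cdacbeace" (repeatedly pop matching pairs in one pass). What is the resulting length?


Input: cdacbeace
Stack-based adjacent duplicate removal:
  Read 'c': push. Stack: c
  Read 'd': push. Stack: cd
  Read 'a': push. Stack: cda
  Read 'c': push. Stack: cdac
  Read 'b': push. Stack: cdacb
  Read 'e': push. Stack: cdacbe
  Read 'a': push. Stack: cdacbea
  Read 'c': push. Stack: cdacbeac
  Read 'e': push. Stack: cdacbeace
Final stack: "cdacbeace" (length 9)

9


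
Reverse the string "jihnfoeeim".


Input: jihnfoeeim
Reading characters right to left:
  Position 9: 'm'
  Position 8: 'i'
  Position 7: 'e'
  Position 6: 'e'
  Position 5: 'o'
  Position 4: 'f'
  Position 3: 'n'
  Position 2: 'h'
  Position 1: 'i'
  Position 0: 'j'
Reversed: mieeofnhij

mieeofnhij


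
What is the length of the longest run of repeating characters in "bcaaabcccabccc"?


Input: "bcaaabcccabccc"
Scanning for longest run:
  Position 1 ('c'): new char, reset run to 1
  Position 2 ('a'): new char, reset run to 1
  Position 3 ('a'): continues run of 'a', length=2
  Position 4 ('a'): continues run of 'a', length=3
  Position 5 ('b'): new char, reset run to 1
  Position 6 ('c'): new char, reset run to 1
  Position 7 ('c'): continues run of 'c', length=2
  Position 8 ('c'): continues run of 'c', length=3
  Position 9 ('a'): new char, reset run to 1
  Position 10 ('b'): new char, reset run to 1
  Position 11 ('c'): new char, reset run to 1
  Position 12 ('c'): continues run of 'c', length=2
  Position 13 ('c'): continues run of 'c', length=3
Longest run: 'a' with length 3

3


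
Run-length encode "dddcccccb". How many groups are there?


Input: dddcccccb
Scanning for consecutive runs:
  Group 1: 'd' x 3 (positions 0-2)
  Group 2: 'c' x 5 (positions 3-7)
  Group 3: 'b' x 1 (positions 8-8)
Total groups: 3

3


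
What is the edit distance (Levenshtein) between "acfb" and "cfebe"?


Computing edit distance: "acfb" -> "cfebe"
DP table:
           c    f    e    b    e
      0    1    2    3    4    5
  a   1    1    2    3    4    5
  c   2    1    2    3    4    5
  f   3    2    1    2    3    4
  b   4    3    2    2    2    3
Edit distance = dp[4][5] = 3

3


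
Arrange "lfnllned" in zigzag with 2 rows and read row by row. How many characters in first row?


Zigzag "lfnllned" into 2 rows:
Placing characters:
  'l' => row 0
  'f' => row 1
  'n' => row 0
  'l' => row 1
  'l' => row 0
  'n' => row 1
  'e' => row 0
  'd' => row 1
Rows:
  Row 0: "lnle"
  Row 1: "flnd"
First row length: 4

4


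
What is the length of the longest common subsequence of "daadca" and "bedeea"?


LCS of "daadca" and "bedeea"
DP table:
           b    e    d    e    e    a
      0    0    0    0    0    0    0
  d   0    0    0    1    1    1    1
  a   0    0    0    1    1    1    2
  a   0    0    0    1    1    1    2
  d   0    0    0    1    1    1    2
  c   0    0    0    1    1    1    2
  a   0    0    0    1    1    1    2
LCS length = dp[6][6] = 2

2


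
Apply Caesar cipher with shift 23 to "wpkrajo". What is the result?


Caesar cipher: shift "wpkrajo" by 23
  'w' (pos 22) + 23 = pos 19 = 't'
  'p' (pos 15) + 23 = pos 12 = 'm'
  'k' (pos 10) + 23 = pos 7 = 'h'
  'r' (pos 17) + 23 = pos 14 = 'o'
  'a' (pos 0) + 23 = pos 23 = 'x'
  'j' (pos 9) + 23 = pos 6 = 'g'
  'o' (pos 14) + 23 = pos 11 = 'l'
Result: tmhoxgl

tmhoxgl


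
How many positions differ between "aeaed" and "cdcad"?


Comparing "aeaed" and "cdcad" position by position:
  Position 0: 'a' vs 'c' => DIFFER
  Position 1: 'e' vs 'd' => DIFFER
  Position 2: 'a' vs 'c' => DIFFER
  Position 3: 'e' vs 'a' => DIFFER
  Position 4: 'd' vs 'd' => same
Positions that differ: 4

4


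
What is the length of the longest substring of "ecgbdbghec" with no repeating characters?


Input: "ecgbdbghec"
Sliding window (track last position of each char):
  Position 0 ('e'): window [0,0] length 1 -- new best
  Position 1 ('c'): window [0,1] length 2 -- new best
  Position 2 ('g'): window [0,2] length 3 -- new best
  Position 3 ('b'): window [0,3] length 4 -- new best
  Position 4 ('d'): window [0,4] length 5 -- new best
  Position 5 ('b'): repeat (last at 3), move window start to 4
  Position 5 ('b'): window [4,5] length 2
  Position 6 ('g'): window [4,6] length 3
  Position 7 ('h'): window [4,7] length 4
  Position 8 ('e'): window [4,8] length 5
  Position 9 ('c'): window [4,9] length 6 -- new best
Longest substring with no repeats: "dbghec" with length 6

6


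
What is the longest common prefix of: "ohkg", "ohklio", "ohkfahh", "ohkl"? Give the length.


Words: ohkg, ohklio, ohkfahh, ohkl
  Position 0: all 'o' => match
  Position 1: all 'h' => match
  Position 2: all 'k' => match
  Position 3: ('g', 'l', 'f', 'l') => mismatch, stop
LCP = "ohk" (length 3)

3


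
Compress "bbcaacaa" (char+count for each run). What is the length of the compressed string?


Input: bbcaacaa
Runs:
  'b' x 2 => "b2"
  'c' x 1 => "c1"
  'a' x 2 => "a2"
  'c' x 1 => "c1"
  'a' x 2 => "a2"
Compressed: "b2c1a2c1a2"
Compressed length: 10

10


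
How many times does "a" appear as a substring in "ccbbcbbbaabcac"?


Searching for "a" in "ccbbcbbbaabcac"
Scanning each position:
  Position 0: "c" => no
  Position 1: "c" => no
  Position 2: "b" => no
  Position 3: "b" => no
  Position 4: "c" => no
  Position 5: "b" => no
  Position 6: "b" => no
  Position 7: "b" => no
  Position 8: "a" => MATCH
  Position 9: "a" => MATCH
  Position 10: "b" => no
  Position 11: "c" => no
  Position 12: "a" => MATCH
  Position 13: "c" => no
Total occurrences: 3

3


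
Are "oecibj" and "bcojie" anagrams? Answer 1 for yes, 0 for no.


Strings: "oecibj", "bcojie"
Sorted first:  bceijo
Sorted second: bceijo
Sorted forms match => anagrams

1


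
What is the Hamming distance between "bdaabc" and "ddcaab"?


Comparing "bdaabc" and "ddcaab" position by position:
  Position 0: 'b' vs 'd' => differ
  Position 1: 'd' vs 'd' => same
  Position 2: 'a' vs 'c' => differ
  Position 3: 'a' vs 'a' => same
  Position 4: 'b' vs 'a' => differ
  Position 5: 'c' vs 'b' => differ
Total differences (Hamming distance): 4

4


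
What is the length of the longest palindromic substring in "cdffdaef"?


Input: "cdffdaef"
Checking substrings for palindromes:
  [1:5] "dffd" (len 4) => palindrome
  [2:4] "ff" (len 2) => palindrome
Longest palindromic substring: "dffd" with length 4

4


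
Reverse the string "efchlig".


Input: efchlig
Reading characters right to left:
  Position 6: 'g'
  Position 5: 'i'
  Position 4: 'l'
  Position 3: 'h'
  Position 2: 'c'
  Position 1: 'f'
  Position 0: 'e'
Reversed: gilhcfe

gilhcfe


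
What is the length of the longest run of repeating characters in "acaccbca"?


Input: "acaccbca"
Scanning for longest run:
  Position 1 ('c'): new char, reset run to 1
  Position 2 ('a'): new char, reset run to 1
  Position 3 ('c'): new char, reset run to 1
  Position 4 ('c'): continues run of 'c', length=2
  Position 5 ('b'): new char, reset run to 1
  Position 6 ('c'): new char, reset run to 1
  Position 7 ('a'): new char, reset run to 1
Longest run: 'c' with length 2

2


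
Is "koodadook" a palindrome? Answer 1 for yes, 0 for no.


Input: koodadook
Reversed: koodadook
  Compare pos 0 ('k') with pos 8 ('k'): match
  Compare pos 1 ('o') with pos 7 ('o'): match
  Compare pos 2 ('o') with pos 6 ('o'): match
  Compare pos 3 ('d') with pos 5 ('d'): match
Result: palindrome

1


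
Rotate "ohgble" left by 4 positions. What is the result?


Input: "ohgble", rotate left by 4
First 4 characters: "ohgb"
Remaining characters: "le"
Concatenate remaining + first: "le" + "ohgb" = "leohgb"

leohgb


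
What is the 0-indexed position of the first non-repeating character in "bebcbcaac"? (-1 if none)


Input: bebcbcaac
Character frequencies:
  'a': 2
  'b': 3
  'c': 3
  'e': 1
Scanning left to right for freq == 1:
  Position 0 ('b'): freq=3, skip
  Position 1 ('e'): unique! => answer = 1

1


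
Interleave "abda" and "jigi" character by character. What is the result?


Interleaving "abda" and "jigi":
  Position 0: 'a' from first, 'j' from second => "aj"
  Position 1: 'b' from first, 'i' from second => "bi"
  Position 2: 'd' from first, 'g' from second => "dg"
  Position 3: 'a' from first, 'i' from second => "ai"
Result: ajbidgai

ajbidgai


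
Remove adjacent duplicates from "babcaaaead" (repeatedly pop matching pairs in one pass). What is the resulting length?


Input: babcaaaead
Stack-based adjacent duplicate removal:
  Read 'b': push. Stack: b
  Read 'a': push. Stack: ba
  Read 'b': push. Stack: bab
  Read 'c': push. Stack: babc
  Read 'a': push. Stack: babca
  Read 'a': matches stack top 'a' => pop. Stack: babc
  Read 'a': push. Stack: babca
  Read 'e': push. Stack: babcae
  Read 'a': push. Stack: babcaea
  Read 'd': push. Stack: babcaead
Final stack: "babcaead" (length 8)

8


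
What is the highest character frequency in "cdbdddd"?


Input: cdbdddd
Character counts:
  'b': 1
  'c': 1
  'd': 5
Maximum frequency: 5

5


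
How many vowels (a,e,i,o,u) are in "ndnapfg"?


Input: ndnapfg
Checking each character:
  'n' at position 0: consonant
  'd' at position 1: consonant
  'n' at position 2: consonant
  'a' at position 3: vowel (running total: 1)
  'p' at position 4: consonant
  'f' at position 5: consonant
  'g' at position 6: consonant
Total vowels: 1

1


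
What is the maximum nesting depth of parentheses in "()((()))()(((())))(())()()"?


Input: "()((()))()(((())))(())()()"
Tracking depth:
  Position 0 '(': depth becomes 1
  Position 1 ')': depth becomes 0
  Position 2 '(': depth becomes 1
  Position 3 '(': depth becomes 2
  Position 4 '(': depth becomes 3
  Position 5 ')': depth becomes 2
  Position 6 ')': depth becomes 1
  Position 7 ')': depth becomes 0
  Position 8 '(': depth becomes 1
  Position 9 ')': depth becomes 0
  Position 10 '(': depth becomes 1
  Position 11 '(': depth becomes 2
  Position 12 '(': depth becomes 3
  Position 13 '(': depth becomes 4
  Position 14 ')': depth becomes 3
  Position 15 ')': depth becomes 2
  Position 16 ')': depth becomes 1
  Position 17 ')': depth becomes 0
  Position 18 '(': depth becomes 1
  Position 19 '(': depth becomes 2
  Position 20 ')': depth becomes 1
  Position 21 ')': depth becomes 0
  Position 22 '(': depth becomes 1
  Position 23 ')': depth becomes 0
  Position 24 '(': depth becomes 1
  Position 25 ')': depth becomes 0
Maximum depth reached: 4

4


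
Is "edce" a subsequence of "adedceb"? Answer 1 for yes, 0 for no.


Check if "edce" is a subsequence of "adedceb"
Greedy scan:
  Position 0 ('a'): no match needed
  Position 1 ('d'): no match needed
  Position 2 ('e'): matches sub[0] = 'e'
  Position 3 ('d'): matches sub[1] = 'd'
  Position 4 ('c'): matches sub[2] = 'c'
  Position 5 ('e'): matches sub[3] = 'e'
  Position 6 ('b'): no match needed
All 4 characters matched => is a subsequence

1


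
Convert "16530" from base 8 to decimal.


Input: "16530" in base 8
Positional expansion:
  Digit '1' (value 1) x 8^4 = 4096
  Digit '6' (value 6) x 8^3 = 3072
  Digit '5' (value 5) x 8^2 = 320
  Digit '3' (value 3) x 8^1 = 24
  Digit '0' (value 0) x 8^0 = 0
Sum = 7512

7512


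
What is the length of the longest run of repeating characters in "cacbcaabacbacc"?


Input: "cacbcaabacbacc"
Scanning for longest run:
  Position 1 ('a'): new char, reset run to 1
  Position 2 ('c'): new char, reset run to 1
  Position 3 ('b'): new char, reset run to 1
  Position 4 ('c'): new char, reset run to 1
  Position 5 ('a'): new char, reset run to 1
  Position 6 ('a'): continues run of 'a', length=2
  Position 7 ('b'): new char, reset run to 1
  Position 8 ('a'): new char, reset run to 1
  Position 9 ('c'): new char, reset run to 1
  Position 10 ('b'): new char, reset run to 1
  Position 11 ('a'): new char, reset run to 1
  Position 12 ('c'): new char, reset run to 1
  Position 13 ('c'): continues run of 'c', length=2
Longest run: 'a' with length 2

2
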